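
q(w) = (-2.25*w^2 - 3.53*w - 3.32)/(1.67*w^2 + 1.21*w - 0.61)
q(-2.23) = -1.33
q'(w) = (-4.5*w - 3.53)/(1.67*w^2 + 1.21*w - 0.61) + (-3.34*w - 1.21)*(-2.25*w^2 - 3.53*w - 3.32)/(1.67*w^2 + 1.21*w - 0.61)^2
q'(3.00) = 0.23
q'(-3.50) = -0.01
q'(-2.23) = -0.36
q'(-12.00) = 0.01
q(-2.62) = -1.24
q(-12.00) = -1.26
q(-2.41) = -1.28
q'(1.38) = 1.74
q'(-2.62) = -0.14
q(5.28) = -1.62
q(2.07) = -2.24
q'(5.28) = 0.06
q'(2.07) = 0.59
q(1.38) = -2.94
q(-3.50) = -1.19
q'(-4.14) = 0.01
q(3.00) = -1.89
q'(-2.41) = -0.23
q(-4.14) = -1.19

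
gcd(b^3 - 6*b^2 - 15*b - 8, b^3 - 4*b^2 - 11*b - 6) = b^2 + 2*b + 1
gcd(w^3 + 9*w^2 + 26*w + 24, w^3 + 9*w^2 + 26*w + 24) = w^3 + 9*w^2 + 26*w + 24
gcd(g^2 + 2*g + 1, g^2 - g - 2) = g + 1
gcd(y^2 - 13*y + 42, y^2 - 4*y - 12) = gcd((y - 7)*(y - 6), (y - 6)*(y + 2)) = y - 6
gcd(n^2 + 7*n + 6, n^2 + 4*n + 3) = n + 1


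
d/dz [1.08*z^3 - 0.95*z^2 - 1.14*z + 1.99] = 3.24*z^2 - 1.9*z - 1.14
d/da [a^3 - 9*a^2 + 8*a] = 3*a^2 - 18*a + 8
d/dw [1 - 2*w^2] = -4*w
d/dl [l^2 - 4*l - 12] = 2*l - 4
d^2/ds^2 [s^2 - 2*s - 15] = 2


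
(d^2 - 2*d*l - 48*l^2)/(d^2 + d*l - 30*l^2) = (d - 8*l)/(d - 5*l)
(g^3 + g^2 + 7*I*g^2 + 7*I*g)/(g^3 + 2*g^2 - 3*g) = (g^2 + g + 7*I*g + 7*I)/(g^2 + 2*g - 3)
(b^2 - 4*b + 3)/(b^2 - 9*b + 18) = (b - 1)/(b - 6)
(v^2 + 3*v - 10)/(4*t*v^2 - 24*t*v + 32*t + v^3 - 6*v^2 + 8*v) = (v + 5)/(4*t*v - 16*t + v^2 - 4*v)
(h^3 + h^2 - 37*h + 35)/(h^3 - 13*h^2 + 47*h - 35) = (h + 7)/(h - 7)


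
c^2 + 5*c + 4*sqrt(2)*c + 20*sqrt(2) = (c + 5)*(c + 4*sqrt(2))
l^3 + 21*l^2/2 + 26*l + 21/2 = (l + 1/2)*(l + 3)*(l + 7)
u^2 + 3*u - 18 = (u - 3)*(u + 6)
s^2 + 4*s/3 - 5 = (s - 5/3)*(s + 3)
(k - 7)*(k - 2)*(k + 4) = k^3 - 5*k^2 - 22*k + 56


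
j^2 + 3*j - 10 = (j - 2)*(j + 5)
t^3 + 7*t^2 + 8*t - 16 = (t - 1)*(t + 4)^2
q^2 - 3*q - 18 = (q - 6)*(q + 3)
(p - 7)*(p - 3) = p^2 - 10*p + 21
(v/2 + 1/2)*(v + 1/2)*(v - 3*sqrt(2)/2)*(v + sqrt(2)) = v^4/2 - sqrt(2)*v^3/4 + 3*v^3/4 - 5*v^2/4 - 3*sqrt(2)*v^2/8 - 9*v/4 - sqrt(2)*v/8 - 3/4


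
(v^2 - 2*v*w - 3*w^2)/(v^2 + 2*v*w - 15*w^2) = (v + w)/(v + 5*w)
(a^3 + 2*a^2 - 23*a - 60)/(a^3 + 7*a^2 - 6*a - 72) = (a^2 - 2*a - 15)/(a^2 + 3*a - 18)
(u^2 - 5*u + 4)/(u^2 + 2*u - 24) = (u - 1)/(u + 6)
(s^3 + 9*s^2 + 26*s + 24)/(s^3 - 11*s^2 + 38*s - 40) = (s^3 + 9*s^2 + 26*s + 24)/(s^3 - 11*s^2 + 38*s - 40)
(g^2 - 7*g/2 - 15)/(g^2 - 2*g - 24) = (g + 5/2)/(g + 4)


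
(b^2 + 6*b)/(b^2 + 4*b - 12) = b/(b - 2)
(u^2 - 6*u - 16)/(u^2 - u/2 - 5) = 2*(u - 8)/(2*u - 5)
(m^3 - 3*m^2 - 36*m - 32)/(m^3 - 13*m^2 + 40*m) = (m^2 + 5*m + 4)/(m*(m - 5))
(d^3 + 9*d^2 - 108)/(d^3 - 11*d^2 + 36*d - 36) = (d^2 + 12*d + 36)/(d^2 - 8*d + 12)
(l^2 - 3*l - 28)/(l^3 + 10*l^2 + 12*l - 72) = (l^2 - 3*l - 28)/(l^3 + 10*l^2 + 12*l - 72)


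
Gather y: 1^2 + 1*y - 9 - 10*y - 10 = -9*y - 18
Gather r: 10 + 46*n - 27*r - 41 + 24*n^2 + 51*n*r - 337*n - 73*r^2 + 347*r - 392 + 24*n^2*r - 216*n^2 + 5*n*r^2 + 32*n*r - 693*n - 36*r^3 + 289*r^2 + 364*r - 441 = -192*n^2 - 984*n - 36*r^3 + r^2*(5*n + 216) + r*(24*n^2 + 83*n + 684) - 864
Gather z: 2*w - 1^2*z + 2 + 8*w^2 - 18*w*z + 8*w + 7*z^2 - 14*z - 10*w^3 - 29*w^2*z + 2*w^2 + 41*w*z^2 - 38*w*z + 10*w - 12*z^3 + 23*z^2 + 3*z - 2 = -10*w^3 + 10*w^2 + 20*w - 12*z^3 + z^2*(41*w + 30) + z*(-29*w^2 - 56*w - 12)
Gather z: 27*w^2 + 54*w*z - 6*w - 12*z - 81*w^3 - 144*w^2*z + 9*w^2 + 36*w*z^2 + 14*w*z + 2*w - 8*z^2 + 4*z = -81*w^3 + 36*w^2 - 4*w + z^2*(36*w - 8) + z*(-144*w^2 + 68*w - 8)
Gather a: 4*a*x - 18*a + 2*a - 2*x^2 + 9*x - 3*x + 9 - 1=a*(4*x - 16) - 2*x^2 + 6*x + 8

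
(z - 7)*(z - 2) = z^2 - 9*z + 14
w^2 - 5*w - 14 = (w - 7)*(w + 2)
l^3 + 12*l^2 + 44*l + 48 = (l + 2)*(l + 4)*(l + 6)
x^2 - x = x*(x - 1)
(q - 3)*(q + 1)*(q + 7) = q^3 + 5*q^2 - 17*q - 21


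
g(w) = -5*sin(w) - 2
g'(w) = -5*cos(w)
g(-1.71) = 2.95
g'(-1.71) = 0.69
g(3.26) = -1.41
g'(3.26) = 4.96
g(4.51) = 2.90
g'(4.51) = 1.01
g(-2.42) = 1.30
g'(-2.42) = 3.75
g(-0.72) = 1.30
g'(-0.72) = -3.76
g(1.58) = -7.00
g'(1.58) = 0.05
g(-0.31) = -0.47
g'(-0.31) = -4.76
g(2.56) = -4.75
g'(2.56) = 4.18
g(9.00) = -4.06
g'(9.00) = 4.56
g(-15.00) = 1.25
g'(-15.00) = 3.80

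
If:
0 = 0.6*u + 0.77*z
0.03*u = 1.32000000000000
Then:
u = 44.00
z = -34.29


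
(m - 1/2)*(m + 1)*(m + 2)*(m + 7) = m^4 + 19*m^3/2 + 18*m^2 + 5*m/2 - 7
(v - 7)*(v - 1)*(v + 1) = v^3 - 7*v^2 - v + 7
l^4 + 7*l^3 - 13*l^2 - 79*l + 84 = (l - 3)*(l - 1)*(l + 4)*(l + 7)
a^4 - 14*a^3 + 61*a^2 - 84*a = a*(a - 7)*(a - 4)*(a - 3)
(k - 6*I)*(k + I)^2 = k^3 - 4*I*k^2 + 11*k + 6*I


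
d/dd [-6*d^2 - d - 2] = -12*d - 1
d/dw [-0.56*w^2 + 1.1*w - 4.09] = 1.1 - 1.12*w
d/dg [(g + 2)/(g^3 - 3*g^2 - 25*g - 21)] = (g^3 - 3*g^2 - 25*g + (g + 2)*(-3*g^2 + 6*g + 25) - 21)/(-g^3 + 3*g^2 + 25*g + 21)^2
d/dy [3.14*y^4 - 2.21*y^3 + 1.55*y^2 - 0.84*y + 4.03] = 12.56*y^3 - 6.63*y^2 + 3.1*y - 0.84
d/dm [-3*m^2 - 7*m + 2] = -6*m - 7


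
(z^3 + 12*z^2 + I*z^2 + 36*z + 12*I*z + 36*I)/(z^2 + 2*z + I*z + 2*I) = (z^2 + 12*z + 36)/(z + 2)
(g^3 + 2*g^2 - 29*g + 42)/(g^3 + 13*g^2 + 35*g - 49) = (g^2 - 5*g + 6)/(g^2 + 6*g - 7)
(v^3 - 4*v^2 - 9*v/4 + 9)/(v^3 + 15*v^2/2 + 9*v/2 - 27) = (v^2 - 5*v/2 - 6)/(v^2 + 9*v + 18)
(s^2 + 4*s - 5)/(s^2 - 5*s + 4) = (s + 5)/(s - 4)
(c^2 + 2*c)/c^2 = (c + 2)/c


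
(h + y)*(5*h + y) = 5*h^2 + 6*h*y + y^2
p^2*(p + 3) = p^3 + 3*p^2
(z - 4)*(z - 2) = z^2 - 6*z + 8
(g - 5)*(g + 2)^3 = g^4 + g^3 - 18*g^2 - 52*g - 40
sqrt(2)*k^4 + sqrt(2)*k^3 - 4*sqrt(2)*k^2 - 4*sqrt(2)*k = k*(k - 2)*(k + 2)*(sqrt(2)*k + sqrt(2))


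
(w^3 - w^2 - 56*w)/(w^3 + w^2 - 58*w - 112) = w/(w + 2)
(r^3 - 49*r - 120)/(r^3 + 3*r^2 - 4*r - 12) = (r^2 - 3*r - 40)/(r^2 - 4)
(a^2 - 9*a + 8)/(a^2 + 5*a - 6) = (a - 8)/(a + 6)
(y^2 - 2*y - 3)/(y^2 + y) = (y - 3)/y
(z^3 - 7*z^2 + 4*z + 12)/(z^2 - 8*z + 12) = z + 1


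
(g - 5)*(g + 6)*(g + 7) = g^3 + 8*g^2 - 23*g - 210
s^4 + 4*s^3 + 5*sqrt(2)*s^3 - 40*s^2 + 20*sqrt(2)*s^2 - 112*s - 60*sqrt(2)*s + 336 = (s - 2)*(s + 6)*(s - 2*sqrt(2))*(s + 7*sqrt(2))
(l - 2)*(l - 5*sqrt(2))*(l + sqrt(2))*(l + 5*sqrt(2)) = l^4 - 2*l^3 + sqrt(2)*l^3 - 50*l^2 - 2*sqrt(2)*l^2 - 50*sqrt(2)*l + 100*l + 100*sqrt(2)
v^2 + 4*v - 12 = (v - 2)*(v + 6)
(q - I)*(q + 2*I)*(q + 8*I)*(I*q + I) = I*q^4 - 9*q^3 + I*q^3 - 9*q^2 - 6*I*q^2 - 16*q - 6*I*q - 16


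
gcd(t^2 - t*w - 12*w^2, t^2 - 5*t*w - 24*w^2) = t + 3*w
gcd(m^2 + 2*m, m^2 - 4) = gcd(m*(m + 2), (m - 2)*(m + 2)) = m + 2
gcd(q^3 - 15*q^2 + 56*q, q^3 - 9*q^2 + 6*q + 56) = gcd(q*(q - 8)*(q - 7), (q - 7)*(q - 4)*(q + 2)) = q - 7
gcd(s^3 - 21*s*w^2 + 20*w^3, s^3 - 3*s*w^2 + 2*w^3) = s - w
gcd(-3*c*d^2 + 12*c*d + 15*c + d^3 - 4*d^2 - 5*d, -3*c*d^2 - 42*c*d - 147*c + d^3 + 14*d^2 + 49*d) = 3*c - d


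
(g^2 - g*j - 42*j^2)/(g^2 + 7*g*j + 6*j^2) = (g - 7*j)/(g + j)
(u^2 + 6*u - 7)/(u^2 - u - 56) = (u - 1)/(u - 8)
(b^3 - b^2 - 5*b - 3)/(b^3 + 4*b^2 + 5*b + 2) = (b - 3)/(b + 2)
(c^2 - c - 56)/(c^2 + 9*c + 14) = (c - 8)/(c + 2)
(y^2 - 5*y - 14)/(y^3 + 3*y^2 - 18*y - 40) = (y - 7)/(y^2 + y - 20)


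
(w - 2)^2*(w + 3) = w^3 - w^2 - 8*w + 12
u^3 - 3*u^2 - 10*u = u*(u - 5)*(u + 2)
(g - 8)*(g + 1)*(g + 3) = g^3 - 4*g^2 - 29*g - 24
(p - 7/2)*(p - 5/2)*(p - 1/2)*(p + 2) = p^4 - 9*p^3/2 - 5*p^2/4 + 153*p/8 - 35/4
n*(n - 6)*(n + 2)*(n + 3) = n^4 - n^3 - 24*n^2 - 36*n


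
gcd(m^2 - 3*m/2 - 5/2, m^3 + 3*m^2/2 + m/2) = m + 1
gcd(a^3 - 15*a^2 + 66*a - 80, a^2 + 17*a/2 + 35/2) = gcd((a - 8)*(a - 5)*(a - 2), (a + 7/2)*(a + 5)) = 1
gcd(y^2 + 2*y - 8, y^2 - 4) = y - 2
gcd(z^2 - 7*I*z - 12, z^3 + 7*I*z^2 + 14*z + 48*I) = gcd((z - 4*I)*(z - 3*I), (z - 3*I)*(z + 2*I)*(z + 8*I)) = z - 3*I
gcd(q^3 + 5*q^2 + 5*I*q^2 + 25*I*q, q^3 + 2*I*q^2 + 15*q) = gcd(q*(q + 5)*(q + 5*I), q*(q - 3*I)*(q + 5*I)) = q^2 + 5*I*q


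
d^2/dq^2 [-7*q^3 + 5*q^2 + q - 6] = 10 - 42*q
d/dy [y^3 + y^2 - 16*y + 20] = 3*y^2 + 2*y - 16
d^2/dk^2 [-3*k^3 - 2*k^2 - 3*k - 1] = -18*k - 4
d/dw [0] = 0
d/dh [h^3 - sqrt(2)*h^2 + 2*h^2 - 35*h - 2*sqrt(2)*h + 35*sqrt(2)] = 3*h^2 - 2*sqrt(2)*h + 4*h - 35 - 2*sqrt(2)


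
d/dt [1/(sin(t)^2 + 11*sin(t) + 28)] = -(2*sin(t) + 11)*cos(t)/(sin(t)^2 + 11*sin(t) + 28)^2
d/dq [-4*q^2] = -8*q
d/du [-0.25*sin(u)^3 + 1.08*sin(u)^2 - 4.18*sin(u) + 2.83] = (-0.75*sin(u)^2 + 2.16*sin(u) - 4.18)*cos(u)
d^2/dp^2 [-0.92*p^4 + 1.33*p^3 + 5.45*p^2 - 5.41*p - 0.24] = -11.04*p^2 + 7.98*p + 10.9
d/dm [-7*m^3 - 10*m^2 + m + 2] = -21*m^2 - 20*m + 1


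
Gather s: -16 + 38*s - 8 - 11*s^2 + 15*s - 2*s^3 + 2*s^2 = -2*s^3 - 9*s^2 + 53*s - 24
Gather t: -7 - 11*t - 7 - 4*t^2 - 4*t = -4*t^2 - 15*t - 14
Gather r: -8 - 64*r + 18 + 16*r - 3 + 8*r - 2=5 - 40*r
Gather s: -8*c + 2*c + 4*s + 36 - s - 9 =-6*c + 3*s + 27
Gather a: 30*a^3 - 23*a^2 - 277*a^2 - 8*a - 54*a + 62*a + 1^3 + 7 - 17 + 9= 30*a^3 - 300*a^2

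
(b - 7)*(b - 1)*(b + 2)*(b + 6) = b^4 - 45*b^2 - 40*b + 84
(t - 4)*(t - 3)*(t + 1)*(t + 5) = t^4 - t^3 - 25*t^2 + 37*t + 60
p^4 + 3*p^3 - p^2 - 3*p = p*(p - 1)*(p + 1)*(p + 3)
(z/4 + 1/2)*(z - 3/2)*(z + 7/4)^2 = z^4/4 + z^3 + 29*z^2/64 - 287*z/128 - 147/64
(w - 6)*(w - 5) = w^2 - 11*w + 30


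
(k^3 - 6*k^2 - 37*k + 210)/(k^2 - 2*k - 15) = (k^2 - k - 42)/(k + 3)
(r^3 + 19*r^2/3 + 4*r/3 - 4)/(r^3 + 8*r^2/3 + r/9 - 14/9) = 3*(r + 6)/(3*r + 7)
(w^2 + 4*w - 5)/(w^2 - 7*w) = (w^2 + 4*w - 5)/(w*(w - 7))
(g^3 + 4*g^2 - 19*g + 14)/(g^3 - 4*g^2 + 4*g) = (g^2 + 6*g - 7)/(g*(g - 2))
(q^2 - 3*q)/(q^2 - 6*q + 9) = q/(q - 3)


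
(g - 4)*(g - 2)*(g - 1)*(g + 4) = g^4 - 3*g^3 - 14*g^2 + 48*g - 32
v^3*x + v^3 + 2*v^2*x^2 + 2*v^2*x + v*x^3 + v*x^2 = (v + x)^2*(v*x + v)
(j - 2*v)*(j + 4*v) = j^2 + 2*j*v - 8*v^2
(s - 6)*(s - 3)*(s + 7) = s^3 - 2*s^2 - 45*s + 126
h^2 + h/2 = h*(h + 1/2)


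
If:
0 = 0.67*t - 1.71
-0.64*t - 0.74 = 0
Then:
No Solution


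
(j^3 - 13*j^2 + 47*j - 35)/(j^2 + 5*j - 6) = (j^2 - 12*j + 35)/(j + 6)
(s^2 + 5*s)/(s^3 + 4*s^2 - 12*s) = (s + 5)/(s^2 + 4*s - 12)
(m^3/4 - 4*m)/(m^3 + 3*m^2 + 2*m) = (m^2 - 16)/(4*(m^2 + 3*m + 2))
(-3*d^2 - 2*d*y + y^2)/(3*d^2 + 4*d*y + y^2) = (-3*d + y)/(3*d + y)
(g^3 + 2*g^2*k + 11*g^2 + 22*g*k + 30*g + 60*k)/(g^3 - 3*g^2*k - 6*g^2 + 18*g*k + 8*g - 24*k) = (g^3 + 2*g^2*k + 11*g^2 + 22*g*k + 30*g + 60*k)/(g^3 - 3*g^2*k - 6*g^2 + 18*g*k + 8*g - 24*k)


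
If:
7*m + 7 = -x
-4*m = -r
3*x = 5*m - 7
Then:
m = -7/13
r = -28/13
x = -42/13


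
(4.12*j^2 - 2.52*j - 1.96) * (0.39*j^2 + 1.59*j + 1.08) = 1.6068*j^4 + 5.568*j^3 - 0.3216*j^2 - 5.838*j - 2.1168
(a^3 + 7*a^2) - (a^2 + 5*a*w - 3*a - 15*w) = a^3 + 6*a^2 - 5*a*w + 3*a + 15*w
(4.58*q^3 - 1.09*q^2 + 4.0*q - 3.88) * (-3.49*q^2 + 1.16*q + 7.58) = -15.9842*q^5 + 9.1169*q^4 + 19.492*q^3 + 9.919*q^2 + 25.8192*q - 29.4104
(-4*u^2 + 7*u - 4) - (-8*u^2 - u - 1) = 4*u^2 + 8*u - 3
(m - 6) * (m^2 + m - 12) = m^3 - 5*m^2 - 18*m + 72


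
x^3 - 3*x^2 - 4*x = x*(x - 4)*(x + 1)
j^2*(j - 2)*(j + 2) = j^4 - 4*j^2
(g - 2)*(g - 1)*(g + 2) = g^3 - g^2 - 4*g + 4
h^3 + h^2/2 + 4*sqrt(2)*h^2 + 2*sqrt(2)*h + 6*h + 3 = (h + 1/2)*(h + sqrt(2))*(h + 3*sqrt(2))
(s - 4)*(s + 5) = s^2 + s - 20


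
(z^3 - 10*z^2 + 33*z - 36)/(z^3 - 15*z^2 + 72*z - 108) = (z^2 - 7*z + 12)/(z^2 - 12*z + 36)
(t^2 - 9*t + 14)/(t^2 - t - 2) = (t - 7)/(t + 1)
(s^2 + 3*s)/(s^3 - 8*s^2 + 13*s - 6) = s*(s + 3)/(s^3 - 8*s^2 + 13*s - 6)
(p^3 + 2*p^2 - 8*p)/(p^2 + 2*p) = (p^2 + 2*p - 8)/(p + 2)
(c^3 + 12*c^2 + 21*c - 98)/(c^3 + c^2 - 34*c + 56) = (c + 7)/(c - 4)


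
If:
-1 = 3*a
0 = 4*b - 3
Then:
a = -1/3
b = 3/4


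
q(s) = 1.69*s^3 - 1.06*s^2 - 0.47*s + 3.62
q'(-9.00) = 429.28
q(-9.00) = -1310.02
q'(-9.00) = 429.28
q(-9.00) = -1310.02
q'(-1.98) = 23.60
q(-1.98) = -12.72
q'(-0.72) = 3.68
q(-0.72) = 2.78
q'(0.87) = 1.52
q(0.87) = 3.52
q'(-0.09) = -0.24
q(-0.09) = 3.65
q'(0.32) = -0.63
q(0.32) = 3.42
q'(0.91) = 1.80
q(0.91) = 3.59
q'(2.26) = 20.63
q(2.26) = 16.65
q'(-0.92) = 5.77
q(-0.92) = 1.84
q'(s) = 5.07*s^2 - 2.12*s - 0.47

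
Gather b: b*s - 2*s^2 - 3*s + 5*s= b*s - 2*s^2 + 2*s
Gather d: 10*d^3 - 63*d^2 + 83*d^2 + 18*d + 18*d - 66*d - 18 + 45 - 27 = 10*d^3 + 20*d^2 - 30*d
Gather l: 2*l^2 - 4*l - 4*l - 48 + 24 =2*l^2 - 8*l - 24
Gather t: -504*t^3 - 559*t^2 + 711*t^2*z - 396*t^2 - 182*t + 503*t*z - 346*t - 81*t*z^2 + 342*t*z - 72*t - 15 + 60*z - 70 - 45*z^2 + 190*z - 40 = -504*t^3 + t^2*(711*z - 955) + t*(-81*z^2 + 845*z - 600) - 45*z^2 + 250*z - 125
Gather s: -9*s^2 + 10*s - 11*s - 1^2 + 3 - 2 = -9*s^2 - s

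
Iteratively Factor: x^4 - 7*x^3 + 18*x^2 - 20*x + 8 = (x - 2)*(x^3 - 5*x^2 + 8*x - 4) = (x - 2)^2*(x^2 - 3*x + 2) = (x - 2)^2*(x - 1)*(x - 2)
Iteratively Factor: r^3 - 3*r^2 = (r - 3)*(r^2) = r*(r - 3)*(r)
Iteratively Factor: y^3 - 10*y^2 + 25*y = (y - 5)*(y^2 - 5*y) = (y - 5)^2*(y)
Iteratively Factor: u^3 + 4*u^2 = (u)*(u^2 + 4*u) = u*(u + 4)*(u)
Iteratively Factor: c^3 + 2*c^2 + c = (c + 1)*(c^2 + c) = (c + 1)^2*(c)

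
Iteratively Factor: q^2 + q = (q + 1)*(q)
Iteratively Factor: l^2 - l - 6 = (l - 3)*(l + 2)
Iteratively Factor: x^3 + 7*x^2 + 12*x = (x)*(x^2 + 7*x + 12) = x*(x + 3)*(x + 4)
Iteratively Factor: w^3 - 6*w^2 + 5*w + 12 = (w - 4)*(w^2 - 2*w - 3) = (w - 4)*(w - 3)*(w + 1)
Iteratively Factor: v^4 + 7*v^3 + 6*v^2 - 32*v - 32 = (v + 4)*(v^3 + 3*v^2 - 6*v - 8) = (v + 1)*(v + 4)*(v^2 + 2*v - 8) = (v - 2)*(v + 1)*(v + 4)*(v + 4)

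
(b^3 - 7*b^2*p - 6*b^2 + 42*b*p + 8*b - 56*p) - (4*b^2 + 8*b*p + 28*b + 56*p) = b^3 - 7*b^2*p - 10*b^2 + 34*b*p - 20*b - 112*p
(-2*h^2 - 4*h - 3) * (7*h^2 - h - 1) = -14*h^4 - 26*h^3 - 15*h^2 + 7*h + 3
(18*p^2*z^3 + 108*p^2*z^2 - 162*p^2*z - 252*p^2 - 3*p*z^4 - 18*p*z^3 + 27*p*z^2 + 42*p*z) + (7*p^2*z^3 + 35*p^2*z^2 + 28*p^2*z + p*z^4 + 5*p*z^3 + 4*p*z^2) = 25*p^2*z^3 + 143*p^2*z^2 - 134*p^2*z - 252*p^2 - 2*p*z^4 - 13*p*z^3 + 31*p*z^2 + 42*p*z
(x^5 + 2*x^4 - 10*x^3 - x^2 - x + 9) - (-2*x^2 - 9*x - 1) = x^5 + 2*x^4 - 10*x^3 + x^2 + 8*x + 10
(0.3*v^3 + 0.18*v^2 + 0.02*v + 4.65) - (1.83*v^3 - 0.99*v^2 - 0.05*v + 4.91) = -1.53*v^3 + 1.17*v^2 + 0.07*v - 0.26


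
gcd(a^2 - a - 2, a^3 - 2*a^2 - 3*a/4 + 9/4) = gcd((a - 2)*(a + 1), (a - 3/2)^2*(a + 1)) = a + 1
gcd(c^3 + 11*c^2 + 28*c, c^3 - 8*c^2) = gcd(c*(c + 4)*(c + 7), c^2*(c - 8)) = c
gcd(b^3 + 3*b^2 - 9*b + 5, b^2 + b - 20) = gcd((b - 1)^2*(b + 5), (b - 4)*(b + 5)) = b + 5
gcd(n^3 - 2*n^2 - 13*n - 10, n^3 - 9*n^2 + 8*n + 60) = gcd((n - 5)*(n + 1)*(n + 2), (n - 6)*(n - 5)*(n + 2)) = n^2 - 3*n - 10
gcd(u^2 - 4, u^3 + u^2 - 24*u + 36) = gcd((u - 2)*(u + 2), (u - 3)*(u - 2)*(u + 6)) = u - 2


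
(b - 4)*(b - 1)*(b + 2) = b^3 - 3*b^2 - 6*b + 8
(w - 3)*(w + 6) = w^2 + 3*w - 18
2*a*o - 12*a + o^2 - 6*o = (2*a + o)*(o - 6)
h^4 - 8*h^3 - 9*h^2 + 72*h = h*(h - 8)*(h - 3)*(h + 3)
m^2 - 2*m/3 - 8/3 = (m - 2)*(m + 4/3)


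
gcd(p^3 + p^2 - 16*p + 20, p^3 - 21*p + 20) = p + 5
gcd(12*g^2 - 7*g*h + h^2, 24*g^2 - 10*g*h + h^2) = 4*g - h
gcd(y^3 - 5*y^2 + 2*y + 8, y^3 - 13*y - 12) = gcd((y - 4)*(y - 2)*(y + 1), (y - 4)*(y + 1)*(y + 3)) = y^2 - 3*y - 4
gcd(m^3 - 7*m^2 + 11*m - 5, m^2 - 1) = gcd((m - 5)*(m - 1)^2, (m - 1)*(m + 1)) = m - 1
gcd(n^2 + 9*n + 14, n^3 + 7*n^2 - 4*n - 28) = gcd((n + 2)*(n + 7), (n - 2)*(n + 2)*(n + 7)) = n^2 + 9*n + 14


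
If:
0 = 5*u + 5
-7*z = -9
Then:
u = -1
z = 9/7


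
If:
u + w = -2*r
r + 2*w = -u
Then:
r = w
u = -3*w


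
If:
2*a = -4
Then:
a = -2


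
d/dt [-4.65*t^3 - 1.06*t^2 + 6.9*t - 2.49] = -13.95*t^2 - 2.12*t + 6.9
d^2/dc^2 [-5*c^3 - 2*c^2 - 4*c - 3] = -30*c - 4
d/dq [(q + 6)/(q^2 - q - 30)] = (q^2 - q - (q + 6)*(2*q - 1) - 30)/(-q^2 + q + 30)^2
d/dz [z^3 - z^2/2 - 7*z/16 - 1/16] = 3*z^2 - z - 7/16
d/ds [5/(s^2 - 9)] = -10*s/(s^2 - 9)^2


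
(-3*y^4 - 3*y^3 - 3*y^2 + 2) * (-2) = 6*y^4 + 6*y^3 + 6*y^2 - 4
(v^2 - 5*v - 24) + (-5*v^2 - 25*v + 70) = -4*v^2 - 30*v + 46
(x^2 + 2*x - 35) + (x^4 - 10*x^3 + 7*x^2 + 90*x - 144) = x^4 - 10*x^3 + 8*x^2 + 92*x - 179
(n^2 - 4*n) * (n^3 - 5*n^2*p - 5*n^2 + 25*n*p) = n^5 - 5*n^4*p - 9*n^4 + 45*n^3*p + 20*n^3 - 100*n^2*p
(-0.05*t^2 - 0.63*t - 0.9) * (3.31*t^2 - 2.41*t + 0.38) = -0.1655*t^4 - 1.9648*t^3 - 1.4797*t^2 + 1.9296*t - 0.342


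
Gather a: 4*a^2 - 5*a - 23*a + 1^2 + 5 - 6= 4*a^2 - 28*a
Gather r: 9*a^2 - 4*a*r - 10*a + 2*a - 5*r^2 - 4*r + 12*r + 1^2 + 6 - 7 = 9*a^2 - 8*a - 5*r^2 + r*(8 - 4*a)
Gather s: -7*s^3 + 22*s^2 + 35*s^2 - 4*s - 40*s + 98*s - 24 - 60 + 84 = -7*s^3 + 57*s^2 + 54*s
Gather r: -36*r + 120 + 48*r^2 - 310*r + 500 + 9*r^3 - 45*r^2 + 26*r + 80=9*r^3 + 3*r^2 - 320*r + 700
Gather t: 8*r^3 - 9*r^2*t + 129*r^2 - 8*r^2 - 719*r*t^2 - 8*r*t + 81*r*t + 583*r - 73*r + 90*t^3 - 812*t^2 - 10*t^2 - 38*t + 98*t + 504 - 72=8*r^3 + 121*r^2 + 510*r + 90*t^3 + t^2*(-719*r - 822) + t*(-9*r^2 + 73*r + 60) + 432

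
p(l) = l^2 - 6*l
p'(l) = 2*l - 6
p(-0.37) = 2.36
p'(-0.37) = -6.74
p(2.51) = -8.76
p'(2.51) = -0.98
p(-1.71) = 13.18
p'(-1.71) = -9.42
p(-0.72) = 4.84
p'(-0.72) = -7.44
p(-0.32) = 2.02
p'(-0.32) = -6.64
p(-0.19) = 1.18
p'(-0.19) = -6.38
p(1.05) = -5.20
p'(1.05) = -3.90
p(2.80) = -8.96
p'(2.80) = -0.40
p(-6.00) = 72.00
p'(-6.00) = -18.00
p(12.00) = 72.00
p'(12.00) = 18.00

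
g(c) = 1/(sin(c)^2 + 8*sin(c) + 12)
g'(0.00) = -0.06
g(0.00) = 0.08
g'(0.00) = -0.06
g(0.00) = 0.08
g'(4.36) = 0.07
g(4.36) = 0.19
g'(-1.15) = -0.08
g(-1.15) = 0.18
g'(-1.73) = 0.04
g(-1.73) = 0.20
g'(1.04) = -0.01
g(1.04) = 0.05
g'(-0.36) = -0.08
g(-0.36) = 0.11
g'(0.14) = -0.05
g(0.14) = 0.08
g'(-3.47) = 0.04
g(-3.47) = 0.07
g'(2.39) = 0.02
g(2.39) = 0.06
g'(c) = (-2*sin(c)*cos(c) - 8*cos(c))/(sin(c)^2 + 8*sin(c) + 12)^2 = -2*(sin(c) + 4)*cos(c)/(sin(c)^2 + 8*sin(c) + 12)^2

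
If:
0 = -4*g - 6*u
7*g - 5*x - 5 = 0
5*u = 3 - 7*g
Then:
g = 9/11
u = -6/11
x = 8/55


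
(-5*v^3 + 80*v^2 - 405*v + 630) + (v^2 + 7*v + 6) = -5*v^3 + 81*v^2 - 398*v + 636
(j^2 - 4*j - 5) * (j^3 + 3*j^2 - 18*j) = j^5 - j^4 - 35*j^3 + 57*j^2 + 90*j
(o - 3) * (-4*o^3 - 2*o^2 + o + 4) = -4*o^4 + 10*o^3 + 7*o^2 + o - 12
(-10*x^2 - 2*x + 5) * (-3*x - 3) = 30*x^3 + 36*x^2 - 9*x - 15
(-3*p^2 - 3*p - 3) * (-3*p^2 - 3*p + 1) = 9*p^4 + 18*p^3 + 15*p^2 + 6*p - 3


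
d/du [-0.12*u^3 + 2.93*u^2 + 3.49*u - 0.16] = -0.36*u^2 + 5.86*u + 3.49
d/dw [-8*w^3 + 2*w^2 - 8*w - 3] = -24*w^2 + 4*w - 8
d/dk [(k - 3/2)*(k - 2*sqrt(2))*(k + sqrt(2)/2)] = 3*k^2 - 3*sqrt(2)*k - 3*k - 2 + 9*sqrt(2)/4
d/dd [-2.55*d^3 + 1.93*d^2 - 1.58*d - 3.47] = -7.65*d^2 + 3.86*d - 1.58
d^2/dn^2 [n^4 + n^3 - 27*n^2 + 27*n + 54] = 12*n^2 + 6*n - 54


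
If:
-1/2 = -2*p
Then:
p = 1/4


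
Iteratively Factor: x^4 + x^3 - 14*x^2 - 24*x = (x - 4)*(x^3 + 5*x^2 + 6*x) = x*(x - 4)*(x^2 + 5*x + 6) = x*(x - 4)*(x + 3)*(x + 2)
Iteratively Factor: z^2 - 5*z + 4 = (z - 1)*(z - 4)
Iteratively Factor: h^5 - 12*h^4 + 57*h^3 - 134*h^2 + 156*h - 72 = (h - 3)*(h^4 - 9*h^3 + 30*h^2 - 44*h + 24) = (h - 3)^2*(h^3 - 6*h^2 + 12*h - 8) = (h - 3)^2*(h - 2)*(h^2 - 4*h + 4) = (h - 3)^2*(h - 2)^2*(h - 2)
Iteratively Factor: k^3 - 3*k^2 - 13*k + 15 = (k - 5)*(k^2 + 2*k - 3) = (k - 5)*(k - 1)*(k + 3)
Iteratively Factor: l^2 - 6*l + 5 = (l - 5)*(l - 1)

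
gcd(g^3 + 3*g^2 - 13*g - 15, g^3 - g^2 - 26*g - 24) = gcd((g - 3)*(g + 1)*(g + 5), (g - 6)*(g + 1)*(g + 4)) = g + 1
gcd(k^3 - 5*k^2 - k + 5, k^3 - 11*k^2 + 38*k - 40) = k - 5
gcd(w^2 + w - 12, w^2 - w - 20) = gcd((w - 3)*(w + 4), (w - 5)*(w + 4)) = w + 4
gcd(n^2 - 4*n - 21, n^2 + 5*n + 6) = n + 3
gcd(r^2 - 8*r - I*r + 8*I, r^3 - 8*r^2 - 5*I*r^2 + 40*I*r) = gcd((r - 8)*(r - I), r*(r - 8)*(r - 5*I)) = r - 8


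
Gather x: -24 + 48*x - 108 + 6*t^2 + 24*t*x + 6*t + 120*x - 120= 6*t^2 + 6*t + x*(24*t + 168) - 252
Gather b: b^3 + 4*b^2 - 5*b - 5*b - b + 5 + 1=b^3 + 4*b^2 - 11*b + 6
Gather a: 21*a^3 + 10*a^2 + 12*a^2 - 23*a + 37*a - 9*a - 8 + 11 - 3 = 21*a^3 + 22*a^2 + 5*a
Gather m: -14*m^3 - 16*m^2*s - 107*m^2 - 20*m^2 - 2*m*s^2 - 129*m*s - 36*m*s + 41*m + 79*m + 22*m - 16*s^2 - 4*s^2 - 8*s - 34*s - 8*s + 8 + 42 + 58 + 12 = -14*m^3 + m^2*(-16*s - 127) + m*(-2*s^2 - 165*s + 142) - 20*s^2 - 50*s + 120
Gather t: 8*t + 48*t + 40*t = 96*t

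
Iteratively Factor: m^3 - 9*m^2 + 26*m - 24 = (m - 4)*(m^2 - 5*m + 6) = (m - 4)*(m - 2)*(m - 3)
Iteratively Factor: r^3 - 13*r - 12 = (r + 3)*(r^2 - 3*r - 4) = (r + 1)*(r + 3)*(r - 4)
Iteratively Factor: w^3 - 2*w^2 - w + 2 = (w + 1)*(w^2 - 3*w + 2) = (w - 2)*(w + 1)*(w - 1)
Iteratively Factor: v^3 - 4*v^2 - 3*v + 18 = (v - 3)*(v^2 - v - 6) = (v - 3)*(v + 2)*(v - 3)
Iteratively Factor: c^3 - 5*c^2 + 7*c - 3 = (c - 1)*(c^2 - 4*c + 3) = (c - 3)*(c - 1)*(c - 1)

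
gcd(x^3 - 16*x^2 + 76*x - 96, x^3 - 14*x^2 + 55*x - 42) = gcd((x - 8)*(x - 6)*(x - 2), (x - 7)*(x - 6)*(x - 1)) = x - 6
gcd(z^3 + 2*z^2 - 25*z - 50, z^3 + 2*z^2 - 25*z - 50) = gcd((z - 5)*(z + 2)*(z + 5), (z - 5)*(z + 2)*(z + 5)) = z^3 + 2*z^2 - 25*z - 50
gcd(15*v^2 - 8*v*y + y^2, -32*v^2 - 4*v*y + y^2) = 1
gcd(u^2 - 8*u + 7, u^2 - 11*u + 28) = u - 7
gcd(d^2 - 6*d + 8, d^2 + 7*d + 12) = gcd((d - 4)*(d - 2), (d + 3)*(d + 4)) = 1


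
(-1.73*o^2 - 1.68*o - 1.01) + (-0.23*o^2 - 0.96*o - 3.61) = -1.96*o^2 - 2.64*o - 4.62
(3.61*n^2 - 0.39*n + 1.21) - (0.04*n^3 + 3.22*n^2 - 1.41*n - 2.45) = -0.04*n^3 + 0.39*n^2 + 1.02*n + 3.66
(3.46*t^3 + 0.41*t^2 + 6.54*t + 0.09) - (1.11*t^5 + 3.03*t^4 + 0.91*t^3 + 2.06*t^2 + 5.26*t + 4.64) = -1.11*t^5 - 3.03*t^4 + 2.55*t^3 - 1.65*t^2 + 1.28*t - 4.55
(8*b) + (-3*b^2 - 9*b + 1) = -3*b^2 - b + 1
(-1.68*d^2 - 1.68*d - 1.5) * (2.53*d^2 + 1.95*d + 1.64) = -4.2504*d^4 - 7.5264*d^3 - 9.8262*d^2 - 5.6802*d - 2.46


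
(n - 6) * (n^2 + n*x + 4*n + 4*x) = n^3 + n^2*x - 2*n^2 - 2*n*x - 24*n - 24*x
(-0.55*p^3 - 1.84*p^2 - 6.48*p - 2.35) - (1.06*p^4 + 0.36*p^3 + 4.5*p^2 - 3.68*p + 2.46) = -1.06*p^4 - 0.91*p^3 - 6.34*p^2 - 2.8*p - 4.81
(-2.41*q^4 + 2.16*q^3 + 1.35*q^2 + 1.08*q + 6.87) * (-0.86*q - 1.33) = 2.0726*q^5 + 1.3477*q^4 - 4.0338*q^3 - 2.7243*q^2 - 7.3446*q - 9.1371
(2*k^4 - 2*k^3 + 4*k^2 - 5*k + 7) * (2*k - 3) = 4*k^5 - 10*k^4 + 14*k^3 - 22*k^2 + 29*k - 21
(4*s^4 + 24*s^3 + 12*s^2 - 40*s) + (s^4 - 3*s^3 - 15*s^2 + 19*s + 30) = 5*s^4 + 21*s^3 - 3*s^2 - 21*s + 30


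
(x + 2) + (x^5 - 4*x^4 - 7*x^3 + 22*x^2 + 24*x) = x^5 - 4*x^4 - 7*x^3 + 22*x^2 + 25*x + 2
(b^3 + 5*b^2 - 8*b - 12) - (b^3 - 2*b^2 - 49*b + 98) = 7*b^2 + 41*b - 110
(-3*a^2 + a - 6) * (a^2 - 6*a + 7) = -3*a^4 + 19*a^3 - 33*a^2 + 43*a - 42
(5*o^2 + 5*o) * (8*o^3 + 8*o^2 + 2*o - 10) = 40*o^5 + 80*o^4 + 50*o^3 - 40*o^2 - 50*o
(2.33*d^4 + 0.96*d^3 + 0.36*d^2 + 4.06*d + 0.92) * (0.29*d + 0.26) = 0.6757*d^5 + 0.8842*d^4 + 0.354*d^3 + 1.271*d^2 + 1.3224*d + 0.2392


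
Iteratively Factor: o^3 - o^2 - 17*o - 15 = (o - 5)*(o^2 + 4*o + 3) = (o - 5)*(o + 1)*(o + 3)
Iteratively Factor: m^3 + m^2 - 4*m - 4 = (m - 2)*(m^2 + 3*m + 2) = (m - 2)*(m + 2)*(m + 1)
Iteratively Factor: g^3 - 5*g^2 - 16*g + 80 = (g + 4)*(g^2 - 9*g + 20) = (g - 5)*(g + 4)*(g - 4)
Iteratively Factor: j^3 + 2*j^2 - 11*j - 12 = (j + 1)*(j^2 + j - 12) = (j - 3)*(j + 1)*(j + 4)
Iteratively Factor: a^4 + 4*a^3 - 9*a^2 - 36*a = (a - 3)*(a^3 + 7*a^2 + 12*a) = (a - 3)*(a + 4)*(a^2 + 3*a) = (a - 3)*(a + 3)*(a + 4)*(a)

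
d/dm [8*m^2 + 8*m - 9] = 16*m + 8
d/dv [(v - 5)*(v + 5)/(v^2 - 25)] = 0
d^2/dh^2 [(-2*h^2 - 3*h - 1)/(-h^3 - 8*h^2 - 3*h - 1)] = 2*(2*h^6 + 9*h^5 + 60*h^4 + 185*h^3 + 135*h^2 - 3*h - 6)/(h^9 + 24*h^8 + 201*h^7 + 659*h^6 + 651*h^5 + 426*h^4 + 174*h^3 + 51*h^2 + 9*h + 1)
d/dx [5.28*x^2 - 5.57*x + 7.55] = 10.56*x - 5.57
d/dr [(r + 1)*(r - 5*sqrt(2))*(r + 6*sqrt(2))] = 3*r^2 + 2*r + 2*sqrt(2)*r - 60 + sqrt(2)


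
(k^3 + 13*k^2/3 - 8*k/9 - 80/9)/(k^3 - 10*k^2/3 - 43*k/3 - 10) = (3*k^2 + 8*k - 16)/(3*(k^2 - 5*k - 6))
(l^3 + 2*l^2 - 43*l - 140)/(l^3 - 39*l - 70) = (l + 4)/(l + 2)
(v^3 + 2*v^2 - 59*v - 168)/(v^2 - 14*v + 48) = (v^2 + 10*v + 21)/(v - 6)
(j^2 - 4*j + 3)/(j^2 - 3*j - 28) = (-j^2 + 4*j - 3)/(-j^2 + 3*j + 28)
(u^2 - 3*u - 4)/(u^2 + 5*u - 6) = (u^2 - 3*u - 4)/(u^2 + 5*u - 6)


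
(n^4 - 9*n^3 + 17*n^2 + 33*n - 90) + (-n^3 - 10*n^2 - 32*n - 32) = n^4 - 10*n^3 + 7*n^2 + n - 122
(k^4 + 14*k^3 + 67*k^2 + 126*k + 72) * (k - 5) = k^5 + 9*k^4 - 3*k^3 - 209*k^2 - 558*k - 360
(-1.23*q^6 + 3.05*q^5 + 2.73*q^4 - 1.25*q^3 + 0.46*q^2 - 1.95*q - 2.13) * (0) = 0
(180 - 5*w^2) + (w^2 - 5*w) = -4*w^2 - 5*w + 180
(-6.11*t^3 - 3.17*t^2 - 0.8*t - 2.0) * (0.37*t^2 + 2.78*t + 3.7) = -2.2607*t^5 - 18.1587*t^4 - 31.7156*t^3 - 14.693*t^2 - 8.52*t - 7.4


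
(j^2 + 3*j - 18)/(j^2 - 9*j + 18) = (j + 6)/(j - 6)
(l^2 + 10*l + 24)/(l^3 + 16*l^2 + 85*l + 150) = (l + 4)/(l^2 + 10*l + 25)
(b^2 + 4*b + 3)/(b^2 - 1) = (b + 3)/(b - 1)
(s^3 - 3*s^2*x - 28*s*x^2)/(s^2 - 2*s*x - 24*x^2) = s*(-s + 7*x)/(-s + 6*x)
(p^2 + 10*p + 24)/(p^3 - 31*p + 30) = (p + 4)/(p^2 - 6*p + 5)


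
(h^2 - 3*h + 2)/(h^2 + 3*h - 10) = (h - 1)/(h + 5)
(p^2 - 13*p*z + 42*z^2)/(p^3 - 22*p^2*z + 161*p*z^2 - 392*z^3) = (p - 6*z)/(p^2 - 15*p*z + 56*z^2)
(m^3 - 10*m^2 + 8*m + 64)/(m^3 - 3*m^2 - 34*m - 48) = (m - 4)/(m + 3)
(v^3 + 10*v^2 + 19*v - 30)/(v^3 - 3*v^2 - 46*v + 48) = (v + 5)/(v - 8)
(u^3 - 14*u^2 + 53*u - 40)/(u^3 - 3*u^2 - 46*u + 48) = (u - 5)/(u + 6)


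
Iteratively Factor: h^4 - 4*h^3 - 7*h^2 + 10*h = (h - 1)*(h^3 - 3*h^2 - 10*h) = (h - 5)*(h - 1)*(h^2 + 2*h) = (h - 5)*(h - 1)*(h + 2)*(h)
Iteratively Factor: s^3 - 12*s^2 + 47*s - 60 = (s - 5)*(s^2 - 7*s + 12) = (s - 5)*(s - 4)*(s - 3)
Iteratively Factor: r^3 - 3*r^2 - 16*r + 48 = (r - 4)*(r^2 + r - 12) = (r - 4)*(r - 3)*(r + 4)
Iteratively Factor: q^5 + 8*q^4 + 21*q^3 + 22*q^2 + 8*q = (q + 1)*(q^4 + 7*q^3 + 14*q^2 + 8*q) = (q + 1)^2*(q^3 + 6*q^2 + 8*q) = (q + 1)^2*(q + 4)*(q^2 + 2*q) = (q + 1)^2*(q + 2)*(q + 4)*(q)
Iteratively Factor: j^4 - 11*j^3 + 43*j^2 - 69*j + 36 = (j - 3)*(j^3 - 8*j^2 + 19*j - 12) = (j - 3)*(j - 1)*(j^2 - 7*j + 12) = (j - 3)^2*(j - 1)*(j - 4)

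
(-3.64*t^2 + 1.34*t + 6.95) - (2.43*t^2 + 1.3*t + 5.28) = -6.07*t^2 + 0.04*t + 1.67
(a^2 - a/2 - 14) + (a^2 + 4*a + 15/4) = 2*a^2 + 7*a/2 - 41/4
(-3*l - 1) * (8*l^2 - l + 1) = -24*l^3 - 5*l^2 - 2*l - 1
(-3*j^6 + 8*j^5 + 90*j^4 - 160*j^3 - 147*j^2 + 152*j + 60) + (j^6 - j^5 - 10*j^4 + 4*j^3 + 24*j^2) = -2*j^6 + 7*j^5 + 80*j^4 - 156*j^3 - 123*j^2 + 152*j + 60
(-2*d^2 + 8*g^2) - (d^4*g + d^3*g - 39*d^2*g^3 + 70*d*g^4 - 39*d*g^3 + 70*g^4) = -d^4*g - d^3*g + 39*d^2*g^3 - 2*d^2 - 70*d*g^4 + 39*d*g^3 - 70*g^4 + 8*g^2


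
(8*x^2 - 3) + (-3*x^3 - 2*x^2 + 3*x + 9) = -3*x^3 + 6*x^2 + 3*x + 6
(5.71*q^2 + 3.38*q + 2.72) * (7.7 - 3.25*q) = -18.5575*q^3 + 32.982*q^2 + 17.186*q + 20.944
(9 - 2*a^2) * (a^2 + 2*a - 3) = -2*a^4 - 4*a^3 + 15*a^2 + 18*a - 27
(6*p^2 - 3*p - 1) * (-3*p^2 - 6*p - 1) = -18*p^4 - 27*p^3 + 15*p^2 + 9*p + 1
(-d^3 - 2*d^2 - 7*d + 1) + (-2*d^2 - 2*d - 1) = -d^3 - 4*d^2 - 9*d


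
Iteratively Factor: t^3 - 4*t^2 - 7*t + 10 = (t - 1)*(t^2 - 3*t - 10) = (t - 5)*(t - 1)*(t + 2)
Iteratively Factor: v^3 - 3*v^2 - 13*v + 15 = (v - 1)*(v^2 - 2*v - 15) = (v - 5)*(v - 1)*(v + 3)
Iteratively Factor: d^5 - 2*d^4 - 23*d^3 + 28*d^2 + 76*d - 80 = (d - 2)*(d^4 - 23*d^2 - 18*d + 40) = (d - 2)*(d + 2)*(d^3 - 2*d^2 - 19*d + 20) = (d - 2)*(d - 1)*(d + 2)*(d^2 - d - 20) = (d - 5)*(d - 2)*(d - 1)*(d + 2)*(d + 4)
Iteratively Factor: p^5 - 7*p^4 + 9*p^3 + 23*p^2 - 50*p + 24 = (p - 4)*(p^4 - 3*p^3 - 3*p^2 + 11*p - 6) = (p - 4)*(p + 2)*(p^3 - 5*p^2 + 7*p - 3) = (p - 4)*(p - 3)*(p + 2)*(p^2 - 2*p + 1) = (p - 4)*(p - 3)*(p - 1)*(p + 2)*(p - 1)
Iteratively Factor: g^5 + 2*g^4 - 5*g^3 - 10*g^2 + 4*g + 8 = (g + 2)*(g^4 - 5*g^2 + 4) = (g - 2)*(g + 2)*(g^3 + 2*g^2 - g - 2) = (g - 2)*(g + 1)*(g + 2)*(g^2 + g - 2) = (g - 2)*(g - 1)*(g + 1)*(g + 2)*(g + 2)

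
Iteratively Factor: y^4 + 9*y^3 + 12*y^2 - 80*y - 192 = (y + 4)*(y^3 + 5*y^2 - 8*y - 48) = (y + 4)^2*(y^2 + y - 12) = (y + 4)^3*(y - 3)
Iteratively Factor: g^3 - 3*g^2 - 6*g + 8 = (g + 2)*(g^2 - 5*g + 4) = (g - 4)*(g + 2)*(g - 1)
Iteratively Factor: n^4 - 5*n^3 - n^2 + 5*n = (n - 1)*(n^3 - 4*n^2 - 5*n) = (n - 5)*(n - 1)*(n^2 + n) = n*(n - 5)*(n - 1)*(n + 1)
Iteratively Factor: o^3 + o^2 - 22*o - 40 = (o + 2)*(o^2 - o - 20) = (o - 5)*(o + 2)*(o + 4)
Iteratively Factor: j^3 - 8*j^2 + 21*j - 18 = (j - 3)*(j^2 - 5*j + 6) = (j - 3)^2*(j - 2)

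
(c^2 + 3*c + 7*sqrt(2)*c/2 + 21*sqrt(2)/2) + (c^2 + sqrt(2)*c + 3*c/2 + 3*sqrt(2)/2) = 2*c^2 + 9*c/2 + 9*sqrt(2)*c/2 + 12*sqrt(2)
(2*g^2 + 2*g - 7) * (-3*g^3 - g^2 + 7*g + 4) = -6*g^5 - 8*g^4 + 33*g^3 + 29*g^2 - 41*g - 28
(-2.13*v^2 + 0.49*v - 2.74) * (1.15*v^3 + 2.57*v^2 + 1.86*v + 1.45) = -2.4495*v^5 - 4.9106*v^4 - 5.8535*v^3 - 9.2189*v^2 - 4.3859*v - 3.973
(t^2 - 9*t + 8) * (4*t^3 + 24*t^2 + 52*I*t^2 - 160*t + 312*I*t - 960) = 4*t^5 - 12*t^4 + 52*I*t^4 - 344*t^3 - 156*I*t^3 + 672*t^2 - 2392*I*t^2 + 7360*t + 2496*I*t - 7680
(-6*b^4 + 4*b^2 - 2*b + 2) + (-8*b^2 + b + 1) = -6*b^4 - 4*b^2 - b + 3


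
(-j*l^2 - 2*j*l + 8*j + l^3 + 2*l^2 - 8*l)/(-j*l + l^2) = l + 2 - 8/l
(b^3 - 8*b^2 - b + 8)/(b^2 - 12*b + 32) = (b^2 - 1)/(b - 4)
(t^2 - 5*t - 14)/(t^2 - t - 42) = (t + 2)/(t + 6)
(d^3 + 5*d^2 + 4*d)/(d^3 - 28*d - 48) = d*(d + 1)/(d^2 - 4*d - 12)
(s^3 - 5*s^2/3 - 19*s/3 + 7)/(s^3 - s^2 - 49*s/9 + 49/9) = 3*(s - 3)/(3*s - 7)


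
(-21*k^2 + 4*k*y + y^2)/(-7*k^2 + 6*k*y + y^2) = (-3*k + y)/(-k + y)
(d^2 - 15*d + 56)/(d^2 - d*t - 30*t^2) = (-d^2 + 15*d - 56)/(-d^2 + d*t + 30*t^2)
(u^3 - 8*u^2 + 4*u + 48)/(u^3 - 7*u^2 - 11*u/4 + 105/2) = 4*(u^2 - 2*u - 8)/(4*u^2 - 4*u - 35)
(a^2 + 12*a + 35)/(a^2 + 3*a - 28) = (a + 5)/(a - 4)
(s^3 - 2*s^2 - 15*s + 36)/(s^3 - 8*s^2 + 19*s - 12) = (s^2 + s - 12)/(s^2 - 5*s + 4)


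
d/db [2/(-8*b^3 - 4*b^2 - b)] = 2*(24*b^2 + 8*b + 1)/(b^2*(8*b^2 + 4*b + 1)^2)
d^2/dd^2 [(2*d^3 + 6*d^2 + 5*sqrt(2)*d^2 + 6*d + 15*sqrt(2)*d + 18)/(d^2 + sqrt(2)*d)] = 18*(sqrt(2)*d^3 + 6*d^2 + 6*sqrt(2)*d + 4)/(d^3*(d^3 + 3*sqrt(2)*d^2 + 6*d + 2*sqrt(2)))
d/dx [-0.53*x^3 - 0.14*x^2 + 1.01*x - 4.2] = -1.59*x^2 - 0.28*x + 1.01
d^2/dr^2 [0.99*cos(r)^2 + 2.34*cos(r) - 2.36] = 3.96*sin(r)^2 - 2.34*cos(r) - 1.98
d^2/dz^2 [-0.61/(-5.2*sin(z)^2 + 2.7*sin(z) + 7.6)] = (65.9776*sin(z)^4 - 25.6932*sin(z)^3 + 1.90929999999997*sin(z)^2 + 38.8692*sin(z) - 57.1082)/(-5.2*sin(z)^2 + 2.7*sin(z) + 7.6)^3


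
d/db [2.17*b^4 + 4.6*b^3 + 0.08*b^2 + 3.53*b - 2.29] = 8.68*b^3 + 13.8*b^2 + 0.16*b + 3.53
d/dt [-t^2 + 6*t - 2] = 6 - 2*t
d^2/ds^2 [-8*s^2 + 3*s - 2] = -16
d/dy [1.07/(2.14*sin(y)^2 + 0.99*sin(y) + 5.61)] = -(4.5796*sin(y) + 1.0593)*cos(y)/(2.14*sin(y)^2 + 0.99*sin(y) + 5.61)^2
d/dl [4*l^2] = 8*l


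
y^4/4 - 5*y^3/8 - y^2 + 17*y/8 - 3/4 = (y/4 + 1/2)*(y - 3)*(y - 1)*(y - 1/2)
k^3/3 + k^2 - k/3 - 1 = (k/3 + 1)*(k - 1)*(k + 1)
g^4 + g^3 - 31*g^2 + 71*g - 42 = (g - 3)*(g - 2)*(g - 1)*(g + 7)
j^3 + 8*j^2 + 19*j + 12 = (j + 1)*(j + 3)*(j + 4)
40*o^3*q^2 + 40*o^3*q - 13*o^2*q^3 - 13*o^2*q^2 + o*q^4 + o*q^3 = q*(-8*o + q)*(-5*o + q)*(o*q + o)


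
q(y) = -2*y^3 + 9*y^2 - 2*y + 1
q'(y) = -6*y^2 + 18*y - 2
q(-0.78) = 8.98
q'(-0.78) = -19.69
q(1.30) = 9.22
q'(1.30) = 11.26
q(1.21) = 8.21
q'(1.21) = 11.00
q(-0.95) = 12.74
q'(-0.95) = -24.52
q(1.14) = 7.45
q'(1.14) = 10.72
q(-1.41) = 27.32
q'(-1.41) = -39.31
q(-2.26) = 74.57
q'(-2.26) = -73.33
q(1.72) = 14.01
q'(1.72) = 11.21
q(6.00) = -119.00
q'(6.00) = -110.00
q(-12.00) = 4777.00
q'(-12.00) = -1082.00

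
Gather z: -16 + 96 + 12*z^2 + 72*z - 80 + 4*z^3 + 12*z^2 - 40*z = 4*z^3 + 24*z^2 + 32*z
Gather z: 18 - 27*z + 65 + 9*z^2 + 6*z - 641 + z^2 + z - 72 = 10*z^2 - 20*z - 630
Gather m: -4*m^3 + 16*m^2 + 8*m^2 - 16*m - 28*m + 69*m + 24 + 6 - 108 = -4*m^3 + 24*m^2 + 25*m - 78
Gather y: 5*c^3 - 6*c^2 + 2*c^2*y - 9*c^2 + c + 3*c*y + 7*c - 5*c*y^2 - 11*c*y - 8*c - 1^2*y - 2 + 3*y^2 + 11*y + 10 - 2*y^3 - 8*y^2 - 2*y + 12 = 5*c^3 - 15*c^2 - 2*y^3 + y^2*(-5*c - 5) + y*(2*c^2 - 8*c + 8) + 20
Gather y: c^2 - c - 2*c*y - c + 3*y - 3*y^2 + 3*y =c^2 - 2*c - 3*y^2 + y*(6 - 2*c)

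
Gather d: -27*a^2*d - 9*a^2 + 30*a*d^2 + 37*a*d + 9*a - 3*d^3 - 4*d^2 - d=-9*a^2 + 9*a - 3*d^3 + d^2*(30*a - 4) + d*(-27*a^2 + 37*a - 1)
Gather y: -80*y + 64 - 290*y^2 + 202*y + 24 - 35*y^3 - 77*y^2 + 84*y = -35*y^3 - 367*y^2 + 206*y + 88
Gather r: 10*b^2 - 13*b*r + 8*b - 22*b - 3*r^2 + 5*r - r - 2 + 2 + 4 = 10*b^2 - 14*b - 3*r^2 + r*(4 - 13*b) + 4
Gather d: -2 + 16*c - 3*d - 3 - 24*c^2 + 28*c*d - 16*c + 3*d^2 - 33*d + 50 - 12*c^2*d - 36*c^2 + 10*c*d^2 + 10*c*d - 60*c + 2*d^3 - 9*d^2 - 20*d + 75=-60*c^2 - 60*c + 2*d^3 + d^2*(10*c - 6) + d*(-12*c^2 + 38*c - 56) + 120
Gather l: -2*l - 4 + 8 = 4 - 2*l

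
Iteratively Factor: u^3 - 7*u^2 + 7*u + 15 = (u + 1)*(u^2 - 8*u + 15) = (u - 3)*(u + 1)*(u - 5)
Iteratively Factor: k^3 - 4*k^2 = (k - 4)*(k^2) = k*(k - 4)*(k)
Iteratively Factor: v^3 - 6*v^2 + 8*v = (v - 4)*(v^2 - 2*v) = (v - 4)*(v - 2)*(v)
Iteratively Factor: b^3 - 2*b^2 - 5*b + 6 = (b - 3)*(b^2 + b - 2) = (b - 3)*(b + 2)*(b - 1)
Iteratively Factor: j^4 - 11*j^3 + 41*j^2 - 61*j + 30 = (j - 2)*(j^3 - 9*j^2 + 23*j - 15) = (j - 3)*(j - 2)*(j^2 - 6*j + 5) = (j - 3)*(j - 2)*(j - 1)*(j - 5)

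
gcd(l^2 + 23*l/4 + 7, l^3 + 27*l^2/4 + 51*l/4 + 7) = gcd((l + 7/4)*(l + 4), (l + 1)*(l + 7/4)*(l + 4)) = l^2 + 23*l/4 + 7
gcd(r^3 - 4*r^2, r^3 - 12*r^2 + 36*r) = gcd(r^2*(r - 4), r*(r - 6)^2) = r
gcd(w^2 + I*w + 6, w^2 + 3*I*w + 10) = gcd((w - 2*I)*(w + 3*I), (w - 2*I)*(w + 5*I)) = w - 2*I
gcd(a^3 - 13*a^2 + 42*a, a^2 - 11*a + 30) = a - 6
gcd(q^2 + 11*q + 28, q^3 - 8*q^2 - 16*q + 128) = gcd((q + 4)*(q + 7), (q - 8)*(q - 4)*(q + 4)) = q + 4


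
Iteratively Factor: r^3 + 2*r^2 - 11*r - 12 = (r - 3)*(r^2 + 5*r + 4) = (r - 3)*(r + 1)*(r + 4)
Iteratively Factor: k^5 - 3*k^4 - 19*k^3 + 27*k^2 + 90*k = (k - 5)*(k^4 + 2*k^3 - 9*k^2 - 18*k) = (k - 5)*(k - 3)*(k^3 + 5*k^2 + 6*k) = k*(k - 5)*(k - 3)*(k^2 + 5*k + 6) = k*(k - 5)*(k - 3)*(k + 3)*(k + 2)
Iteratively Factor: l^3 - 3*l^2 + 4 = (l - 2)*(l^2 - l - 2) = (l - 2)^2*(l + 1)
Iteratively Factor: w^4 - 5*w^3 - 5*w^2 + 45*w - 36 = (w - 3)*(w^3 - 2*w^2 - 11*w + 12) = (w - 3)*(w - 1)*(w^2 - w - 12) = (w - 4)*(w - 3)*(w - 1)*(w + 3)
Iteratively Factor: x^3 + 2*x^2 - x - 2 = (x + 2)*(x^2 - 1) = (x - 1)*(x + 2)*(x + 1)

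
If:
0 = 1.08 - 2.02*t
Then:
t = 0.53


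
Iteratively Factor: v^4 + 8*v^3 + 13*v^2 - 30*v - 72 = (v - 2)*(v^3 + 10*v^2 + 33*v + 36) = (v - 2)*(v + 3)*(v^2 + 7*v + 12) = (v - 2)*(v + 3)^2*(v + 4)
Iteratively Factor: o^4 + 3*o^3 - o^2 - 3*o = (o - 1)*(o^3 + 4*o^2 + 3*o) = (o - 1)*(o + 3)*(o^2 + o) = o*(o - 1)*(o + 3)*(o + 1)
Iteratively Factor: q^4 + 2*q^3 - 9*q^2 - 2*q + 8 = (q + 1)*(q^3 + q^2 - 10*q + 8) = (q - 2)*(q + 1)*(q^2 + 3*q - 4) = (q - 2)*(q - 1)*(q + 1)*(q + 4)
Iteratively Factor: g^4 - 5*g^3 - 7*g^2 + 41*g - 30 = (g + 3)*(g^3 - 8*g^2 + 17*g - 10) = (g - 2)*(g + 3)*(g^2 - 6*g + 5) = (g - 2)*(g - 1)*(g + 3)*(g - 5)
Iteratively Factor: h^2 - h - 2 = (h + 1)*(h - 2)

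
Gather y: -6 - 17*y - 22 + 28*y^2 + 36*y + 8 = 28*y^2 + 19*y - 20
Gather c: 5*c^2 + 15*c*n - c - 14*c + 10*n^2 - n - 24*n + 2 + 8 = 5*c^2 + c*(15*n - 15) + 10*n^2 - 25*n + 10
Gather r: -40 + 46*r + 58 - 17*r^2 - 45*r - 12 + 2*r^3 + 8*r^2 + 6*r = 2*r^3 - 9*r^2 + 7*r + 6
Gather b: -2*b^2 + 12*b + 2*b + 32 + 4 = -2*b^2 + 14*b + 36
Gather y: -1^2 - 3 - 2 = -6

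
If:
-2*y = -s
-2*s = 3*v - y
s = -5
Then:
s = -5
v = 5/2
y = -5/2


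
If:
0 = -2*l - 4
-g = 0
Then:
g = 0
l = -2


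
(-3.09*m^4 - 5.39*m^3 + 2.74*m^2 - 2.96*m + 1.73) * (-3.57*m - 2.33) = 11.0313*m^5 + 26.442*m^4 + 2.7769*m^3 + 4.183*m^2 + 0.7207*m - 4.0309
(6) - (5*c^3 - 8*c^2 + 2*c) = -5*c^3 + 8*c^2 - 2*c + 6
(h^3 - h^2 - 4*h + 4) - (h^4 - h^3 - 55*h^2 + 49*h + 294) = -h^4 + 2*h^3 + 54*h^2 - 53*h - 290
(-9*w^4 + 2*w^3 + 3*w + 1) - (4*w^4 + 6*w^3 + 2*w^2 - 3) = -13*w^4 - 4*w^3 - 2*w^2 + 3*w + 4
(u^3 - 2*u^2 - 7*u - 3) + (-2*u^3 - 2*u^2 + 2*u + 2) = -u^3 - 4*u^2 - 5*u - 1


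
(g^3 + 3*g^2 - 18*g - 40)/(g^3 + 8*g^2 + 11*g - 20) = (g^2 - 2*g - 8)/(g^2 + 3*g - 4)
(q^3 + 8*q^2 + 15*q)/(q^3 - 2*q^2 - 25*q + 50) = q*(q + 3)/(q^2 - 7*q + 10)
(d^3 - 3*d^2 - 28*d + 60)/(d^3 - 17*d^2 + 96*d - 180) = (d^2 + 3*d - 10)/(d^2 - 11*d + 30)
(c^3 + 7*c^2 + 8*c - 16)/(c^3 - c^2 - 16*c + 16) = (c + 4)/(c - 4)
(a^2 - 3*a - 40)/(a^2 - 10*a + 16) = (a + 5)/(a - 2)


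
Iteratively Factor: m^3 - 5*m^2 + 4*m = (m - 1)*(m^2 - 4*m) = m*(m - 1)*(m - 4)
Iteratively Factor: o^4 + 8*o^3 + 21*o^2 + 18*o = (o + 2)*(o^3 + 6*o^2 + 9*o) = (o + 2)*(o + 3)*(o^2 + 3*o) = o*(o + 2)*(o + 3)*(o + 3)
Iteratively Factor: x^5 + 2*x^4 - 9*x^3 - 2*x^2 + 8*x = (x + 1)*(x^4 + x^3 - 10*x^2 + 8*x) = (x + 1)*(x + 4)*(x^3 - 3*x^2 + 2*x) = (x - 1)*(x + 1)*(x + 4)*(x^2 - 2*x) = x*(x - 1)*(x + 1)*(x + 4)*(x - 2)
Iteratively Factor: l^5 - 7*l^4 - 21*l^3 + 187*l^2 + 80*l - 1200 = (l - 5)*(l^4 - 2*l^3 - 31*l^2 + 32*l + 240) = (l - 5)^2*(l^3 + 3*l^2 - 16*l - 48) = (l - 5)^2*(l - 4)*(l^2 + 7*l + 12) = (l - 5)^2*(l - 4)*(l + 3)*(l + 4)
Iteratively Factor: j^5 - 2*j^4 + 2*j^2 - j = (j)*(j^4 - 2*j^3 + 2*j - 1) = j*(j + 1)*(j^3 - 3*j^2 + 3*j - 1) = j*(j - 1)*(j + 1)*(j^2 - 2*j + 1) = j*(j - 1)^2*(j + 1)*(j - 1)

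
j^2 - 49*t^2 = (j - 7*t)*(j + 7*t)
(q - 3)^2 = q^2 - 6*q + 9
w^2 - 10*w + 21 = (w - 7)*(w - 3)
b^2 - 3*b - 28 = (b - 7)*(b + 4)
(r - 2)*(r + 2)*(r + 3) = r^3 + 3*r^2 - 4*r - 12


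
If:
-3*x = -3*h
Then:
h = x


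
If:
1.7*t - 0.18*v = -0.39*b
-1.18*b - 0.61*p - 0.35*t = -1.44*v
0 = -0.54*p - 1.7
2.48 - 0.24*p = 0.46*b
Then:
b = 7.03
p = -3.15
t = -1.17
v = 4.14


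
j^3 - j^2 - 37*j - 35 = (j - 7)*(j + 1)*(j + 5)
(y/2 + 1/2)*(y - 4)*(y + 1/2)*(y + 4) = y^4/2 + 3*y^3/4 - 31*y^2/4 - 12*y - 4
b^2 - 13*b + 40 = (b - 8)*(b - 5)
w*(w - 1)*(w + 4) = w^3 + 3*w^2 - 4*w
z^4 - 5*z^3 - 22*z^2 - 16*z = z*(z - 8)*(z + 1)*(z + 2)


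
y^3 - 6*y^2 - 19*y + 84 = (y - 7)*(y - 3)*(y + 4)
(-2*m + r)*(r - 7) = -2*m*r + 14*m + r^2 - 7*r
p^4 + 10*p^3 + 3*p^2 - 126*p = p*(p - 3)*(p + 6)*(p + 7)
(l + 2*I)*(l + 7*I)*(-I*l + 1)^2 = -l^4 - 11*I*l^3 + 33*l^2 + 37*I*l - 14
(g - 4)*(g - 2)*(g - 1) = g^3 - 7*g^2 + 14*g - 8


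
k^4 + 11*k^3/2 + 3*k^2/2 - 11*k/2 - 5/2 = (k - 1)*(k + 1/2)*(k + 1)*(k + 5)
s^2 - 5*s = s*(s - 5)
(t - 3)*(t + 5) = t^2 + 2*t - 15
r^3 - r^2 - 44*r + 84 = (r - 6)*(r - 2)*(r + 7)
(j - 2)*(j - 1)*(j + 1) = j^3 - 2*j^2 - j + 2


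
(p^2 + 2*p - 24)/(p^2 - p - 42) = (p - 4)/(p - 7)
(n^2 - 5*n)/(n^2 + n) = (n - 5)/(n + 1)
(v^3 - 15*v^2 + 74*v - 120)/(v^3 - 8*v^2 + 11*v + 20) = (v - 6)/(v + 1)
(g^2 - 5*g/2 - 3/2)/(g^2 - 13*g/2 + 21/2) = (2*g + 1)/(2*g - 7)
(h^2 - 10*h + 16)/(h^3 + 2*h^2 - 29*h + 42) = (h - 8)/(h^2 + 4*h - 21)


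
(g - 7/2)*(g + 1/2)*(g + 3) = g^3 - 43*g/4 - 21/4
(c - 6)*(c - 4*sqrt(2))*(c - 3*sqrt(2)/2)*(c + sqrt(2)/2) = c^4 - 5*sqrt(2)*c^3 - 6*c^3 + 13*c^2/2 + 30*sqrt(2)*c^2 - 39*c + 6*sqrt(2)*c - 36*sqrt(2)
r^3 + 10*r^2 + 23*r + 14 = (r + 1)*(r + 2)*(r + 7)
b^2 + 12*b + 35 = (b + 5)*(b + 7)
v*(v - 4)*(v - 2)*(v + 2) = v^4 - 4*v^3 - 4*v^2 + 16*v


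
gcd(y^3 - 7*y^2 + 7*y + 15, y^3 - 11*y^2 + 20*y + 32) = y + 1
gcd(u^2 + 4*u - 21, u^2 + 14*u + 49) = u + 7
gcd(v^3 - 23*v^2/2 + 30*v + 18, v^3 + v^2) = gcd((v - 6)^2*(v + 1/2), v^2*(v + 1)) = 1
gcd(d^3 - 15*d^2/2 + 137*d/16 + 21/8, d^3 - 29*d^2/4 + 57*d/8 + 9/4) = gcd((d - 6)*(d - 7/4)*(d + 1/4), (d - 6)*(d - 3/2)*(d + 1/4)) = d^2 - 23*d/4 - 3/2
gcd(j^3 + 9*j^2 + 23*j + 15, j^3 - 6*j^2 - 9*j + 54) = j + 3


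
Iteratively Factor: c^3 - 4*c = (c + 2)*(c^2 - 2*c) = (c - 2)*(c + 2)*(c)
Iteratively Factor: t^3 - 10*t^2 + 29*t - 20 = (t - 5)*(t^2 - 5*t + 4) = (t - 5)*(t - 1)*(t - 4)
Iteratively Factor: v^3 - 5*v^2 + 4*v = (v)*(v^2 - 5*v + 4) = v*(v - 1)*(v - 4)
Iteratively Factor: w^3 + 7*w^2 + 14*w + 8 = (w + 1)*(w^2 + 6*w + 8) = (w + 1)*(w + 4)*(w + 2)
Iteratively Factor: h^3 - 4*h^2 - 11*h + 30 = (h + 3)*(h^2 - 7*h + 10) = (h - 5)*(h + 3)*(h - 2)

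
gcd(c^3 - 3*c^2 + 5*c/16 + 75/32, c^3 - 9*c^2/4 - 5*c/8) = c - 5/2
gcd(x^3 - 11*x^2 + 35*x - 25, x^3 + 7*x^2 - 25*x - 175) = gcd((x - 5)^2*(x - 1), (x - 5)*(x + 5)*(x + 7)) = x - 5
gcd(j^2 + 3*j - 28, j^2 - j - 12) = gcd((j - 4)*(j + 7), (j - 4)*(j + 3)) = j - 4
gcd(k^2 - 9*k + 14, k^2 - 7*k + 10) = k - 2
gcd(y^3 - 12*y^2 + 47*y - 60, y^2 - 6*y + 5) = y - 5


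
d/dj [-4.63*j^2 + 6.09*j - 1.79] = 6.09 - 9.26*j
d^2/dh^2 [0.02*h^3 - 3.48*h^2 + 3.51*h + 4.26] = 0.12*h - 6.96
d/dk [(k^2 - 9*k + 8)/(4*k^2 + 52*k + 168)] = (11*k^2 + 34*k - 241)/(2*(k^4 + 26*k^3 + 253*k^2 + 1092*k + 1764))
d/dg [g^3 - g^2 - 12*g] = 3*g^2 - 2*g - 12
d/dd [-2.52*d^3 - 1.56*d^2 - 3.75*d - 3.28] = -7.56*d^2 - 3.12*d - 3.75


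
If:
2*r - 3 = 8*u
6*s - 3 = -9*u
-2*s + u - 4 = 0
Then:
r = 13/2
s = -11/8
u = 5/4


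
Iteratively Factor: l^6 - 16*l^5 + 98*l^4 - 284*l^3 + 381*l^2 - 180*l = (l)*(l^5 - 16*l^4 + 98*l^3 - 284*l^2 + 381*l - 180) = l*(l - 1)*(l^4 - 15*l^3 + 83*l^2 - 201*l + 180) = l*(l - 4)*(l - 1)*(l^3 - 11*l^2 + 39*l - 45) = l*(l - 4)*(l - 3)*(l - 1)*(l^2 - 8*l + 15) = l*(l - 4)*(l - 3)^2*(l - 1)*(l - 5)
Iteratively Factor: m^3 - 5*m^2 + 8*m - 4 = (m - 2)*(m^2 - 3*m + 2) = (m - 2)*(m - 1)*(m - 2)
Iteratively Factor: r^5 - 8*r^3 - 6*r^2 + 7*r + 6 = (r - 1)*(r^4 + r^3 - 7*r^2 - 13*r - 6) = (r - 1)*(r + 1)*(r^3 - 7*r - 6) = (r - 1)*(r + 1)*(r + 2)*(r^2 - 2*r - 3) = (r - 1)*(r + 1)^2*(r + 2)*(r - 3)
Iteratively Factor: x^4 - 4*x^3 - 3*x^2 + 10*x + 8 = (x - 4)*(x^3 - 3*x - 2) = (x - 4)*(x - 2)*(x^2 + 2*x + 1) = (x - 4)*(x - 2)*(x + 1)*(x + 1)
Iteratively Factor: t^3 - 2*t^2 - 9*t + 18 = (t + 3)*(t^2 - 5*t + 6) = (t - 3)*(t + 3)*(t - 2)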